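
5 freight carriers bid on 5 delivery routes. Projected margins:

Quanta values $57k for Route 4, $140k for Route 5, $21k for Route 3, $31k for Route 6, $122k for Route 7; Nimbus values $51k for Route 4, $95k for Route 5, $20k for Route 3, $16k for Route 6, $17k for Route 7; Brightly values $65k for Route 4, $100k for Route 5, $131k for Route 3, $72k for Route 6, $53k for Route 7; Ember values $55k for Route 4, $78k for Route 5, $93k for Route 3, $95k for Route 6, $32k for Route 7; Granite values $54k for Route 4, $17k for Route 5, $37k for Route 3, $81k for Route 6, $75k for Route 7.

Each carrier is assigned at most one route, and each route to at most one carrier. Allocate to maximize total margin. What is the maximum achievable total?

Maximum total: $497k

Optimal: Quanta→Route 7 ($122k), Nimbus→Route 5 ($95k), Brightly→Route 3 ($131k), Ember→Route 6 ($95k), Granite→Route 4 ($54k) — total 122+95+131+95+54 = $497k.
Column-greedy (each route in turn goes to its best remaining carrier) gives $396k, worse by 101.
Every other assignment is strictly worse.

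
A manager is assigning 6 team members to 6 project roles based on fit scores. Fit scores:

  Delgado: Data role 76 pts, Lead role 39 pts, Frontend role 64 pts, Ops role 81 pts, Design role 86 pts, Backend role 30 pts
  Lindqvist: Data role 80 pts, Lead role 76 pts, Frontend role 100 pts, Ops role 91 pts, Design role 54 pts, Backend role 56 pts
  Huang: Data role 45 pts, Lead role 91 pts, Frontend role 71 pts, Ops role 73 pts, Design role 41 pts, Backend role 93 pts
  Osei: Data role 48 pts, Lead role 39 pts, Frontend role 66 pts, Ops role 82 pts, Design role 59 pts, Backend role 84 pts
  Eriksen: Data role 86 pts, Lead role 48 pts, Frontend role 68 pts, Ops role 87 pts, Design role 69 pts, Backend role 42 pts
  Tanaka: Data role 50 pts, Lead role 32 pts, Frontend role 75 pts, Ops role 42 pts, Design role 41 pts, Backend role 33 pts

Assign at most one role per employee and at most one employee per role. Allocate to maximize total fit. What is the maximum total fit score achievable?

Maximum total: 513 pts

Optimal: Delgado→Design role (86 pts), Lindqvist→Ops role (91 pts), Huang→Lead role (91 pts), Osei→Backend role (84 pts), Eriksen→Data role (86 pts), Tanaka→Frontend role (75 pts) — total 86+91+91+84+86+75 = 513 pts.
Row-greedy (each employee in turn takes its best remaining role) gives 479 pts, worse by 34.
Swapping Huang↔Osei (Huang→Backend role 93 pts, Osei→Lead role 39 pts) loses 43.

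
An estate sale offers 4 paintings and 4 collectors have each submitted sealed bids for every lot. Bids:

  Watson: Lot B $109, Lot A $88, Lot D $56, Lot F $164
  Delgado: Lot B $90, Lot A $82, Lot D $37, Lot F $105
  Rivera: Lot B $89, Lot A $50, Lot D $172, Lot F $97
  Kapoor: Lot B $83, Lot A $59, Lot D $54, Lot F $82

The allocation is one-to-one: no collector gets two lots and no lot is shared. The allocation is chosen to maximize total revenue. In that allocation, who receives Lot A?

Optimal: Watson→Lot F ($164), Delgado→Lot A ($82), Rivera→Lot D ($172), Kapoor→Lot B ($83) — total 164+82+172+83 = $501.
Row-greedy (each collector in turn takes its best remaining lot) gives $485, worse by 16.
Delgado's own top lot is Lot F ($105), but forcing Delgado→Lot F and reassigning the rest optimally gives only $448 — worse by 53.

Delgado receives Lot A.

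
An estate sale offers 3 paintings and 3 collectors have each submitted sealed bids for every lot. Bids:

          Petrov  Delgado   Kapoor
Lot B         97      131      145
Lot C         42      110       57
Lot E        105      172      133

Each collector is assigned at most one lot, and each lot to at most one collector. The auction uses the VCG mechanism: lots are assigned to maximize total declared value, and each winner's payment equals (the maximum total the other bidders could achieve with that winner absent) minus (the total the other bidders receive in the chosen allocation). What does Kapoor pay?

Kapoor pays $54.

Efficient allocation: Petrov→Lot E ($105), Delgado→Lot C ($110), Kapoor→Lot B ($145); total welfare W = $360.
Kapoor receives Lot B at value $145, so the others get W − 145 = $215.
Without Kapoor: best allocation of the remaining 2 bidders over all 3 lots is Petrov→Lot B ($97), Delgado→Lot E ($172), total $269.
VCG payment = (others' best without Kapoor) − (others' welfare with Kapoor) = 269 − 215 = $54.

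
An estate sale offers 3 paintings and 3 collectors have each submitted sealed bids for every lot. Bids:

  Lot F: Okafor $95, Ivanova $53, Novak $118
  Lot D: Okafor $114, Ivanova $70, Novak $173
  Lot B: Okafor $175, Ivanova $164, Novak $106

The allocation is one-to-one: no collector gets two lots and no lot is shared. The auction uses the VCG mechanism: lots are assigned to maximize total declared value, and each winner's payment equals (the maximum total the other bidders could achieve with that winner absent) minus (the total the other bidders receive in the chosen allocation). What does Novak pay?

Novak pays $19.

Efficient allocation: Okafor→Lot F ($95), Ivanova→Lot B ($164), Novak→Lot D ($173); total welfare W = $432.
Novak receives Lot D at value $173, so the others get W − 173 = $259.
Without Novak: best allocation of the remaining 2 bidders over all 3 lots is Okafor→Lot D ($114), Ivanova→Lot B ($164), total $278.
VCG payment = (others' best without Novak) − (others' welfare with Novak) = 278 − 259 = $19.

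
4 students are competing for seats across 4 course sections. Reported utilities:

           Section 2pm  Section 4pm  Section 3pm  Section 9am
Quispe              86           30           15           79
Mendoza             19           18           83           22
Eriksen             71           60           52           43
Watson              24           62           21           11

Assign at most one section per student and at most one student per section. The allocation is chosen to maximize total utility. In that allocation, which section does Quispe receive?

This is a one-to-one assignment (maximum-weight bipartite matching).
Optimal: Quispe→Section 9am (79 points), Mendoza→Section 3pm (83 points), Eriksen→Section 2pm (71 points), Watson→Section 4pm (62 points) — total 79+83+71+62 = 295 points.
Row-greedy (each student in turn takes its best remaining section) gives 240 points, worse by 55.
Swapping Eriksen↔Mendoza (Eriksen→Section 3pm 52 points, Mendoza→Section 2pm 19 points) loses 83.
Every other assignment is strictly worse.
Quispe's own top section is Section 2pm (86 points), but forcing Quispe→Section 2pm and reassigning the rest optimally gives only 274 points — worse by 21.

Quispe receives Section 9am.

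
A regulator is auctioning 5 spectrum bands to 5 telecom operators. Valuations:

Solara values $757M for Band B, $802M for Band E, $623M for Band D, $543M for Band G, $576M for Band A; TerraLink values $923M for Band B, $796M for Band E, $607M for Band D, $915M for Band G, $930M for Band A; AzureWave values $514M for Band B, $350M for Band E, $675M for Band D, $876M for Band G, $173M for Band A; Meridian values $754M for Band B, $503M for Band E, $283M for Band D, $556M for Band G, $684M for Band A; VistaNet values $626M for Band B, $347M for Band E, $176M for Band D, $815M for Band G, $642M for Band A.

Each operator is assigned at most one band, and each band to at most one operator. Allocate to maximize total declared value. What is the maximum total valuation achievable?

Optimal: Solara→Band E ($802M), TerraLink→Band A ($930M), AzureWave→Band D ($675M), Meridian→Band B ($754M), VistaNet→Band G ($815M) — total 802+930+675+754+815 = $3976M.
Row-greedy (each operator in turn takes its best remaining band) gives $3538M, worse by 438.
Next-best assignment: Solara→Band E, TerraLink→Band B, AzureWave→Band D, Meridian→Band A, VistaNet→Band G = $3899M.

Maximum total: $3976M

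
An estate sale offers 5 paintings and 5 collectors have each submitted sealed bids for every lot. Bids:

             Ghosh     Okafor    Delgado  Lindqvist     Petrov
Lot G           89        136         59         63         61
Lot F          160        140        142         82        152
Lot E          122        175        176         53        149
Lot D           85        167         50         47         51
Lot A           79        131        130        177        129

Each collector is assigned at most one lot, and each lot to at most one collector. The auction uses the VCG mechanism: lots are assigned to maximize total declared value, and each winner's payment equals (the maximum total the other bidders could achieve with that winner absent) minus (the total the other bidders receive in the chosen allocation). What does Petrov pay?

Efficient allocation: Ghosh→Lot G ($89), Okafor→Lot D ($167), Delgado→Lot E ($176), Lindqvist→Lot A ($177), Petrov→Lot F ($152); total welfare W = $761.
Petrov receives Lot F at value $152, so the others get W − 152 = $609.
Without Petrov: best allocation of the remaining 4 bidders over all 5 lots is Ghosh→Lot F ($160), Okafor→Lot D ($167), Delgado→Lot E ($176), Lindqvist→Lot A ($177), total $680.
VCG payment = (others' best without Petrov) − (others' welfare with Petrov) = 680 − 609 = $71.

Petrov pays $71.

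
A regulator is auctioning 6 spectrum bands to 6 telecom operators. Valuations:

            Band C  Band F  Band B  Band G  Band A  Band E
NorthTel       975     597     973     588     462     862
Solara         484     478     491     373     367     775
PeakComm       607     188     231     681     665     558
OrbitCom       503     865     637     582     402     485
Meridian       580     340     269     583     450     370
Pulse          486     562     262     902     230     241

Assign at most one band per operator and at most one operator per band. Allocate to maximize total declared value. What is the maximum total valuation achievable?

Maximum total: $4760M

This is the linear assignment problem.
Optimal: NorthTel→Band B ($973M), Solara→Band E ($775M), PeakComm→Band A ($665M), OrbitCom→Band F ($865M), Meridian→Band C ($580M), Pulse→Band G ($902M) — total 973+775+665+865+580+902 = $4760M.
Row-greedy (each operator in turn takes its best remaining band) gives $4008M, worse by 752.
Next-best assignment: NorthTel→Band B, Solara→Band E, PeakComm→Band C, OrbitCom→Band F, Meridian→Band A, Pulse→Band G = $4572M.
Swapping Pulse↔NorthTel (Pulse→Band B $262M, NorthTel→Band G $588M) loses 1025.
No other one-to-one assignment exceeds $4760M.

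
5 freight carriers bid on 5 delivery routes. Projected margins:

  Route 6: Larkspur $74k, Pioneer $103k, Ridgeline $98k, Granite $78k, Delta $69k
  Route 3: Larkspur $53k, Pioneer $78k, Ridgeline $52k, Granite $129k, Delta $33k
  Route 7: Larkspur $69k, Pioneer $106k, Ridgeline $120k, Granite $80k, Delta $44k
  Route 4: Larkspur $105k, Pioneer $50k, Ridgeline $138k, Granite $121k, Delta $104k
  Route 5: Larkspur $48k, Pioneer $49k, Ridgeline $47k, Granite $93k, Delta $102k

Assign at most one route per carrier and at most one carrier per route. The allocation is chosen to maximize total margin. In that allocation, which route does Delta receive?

Delta receives Route 5.

Optimal: Larkspur→Route 4 ($105k), Pioneer→Route 6 ($103k), Ridgeline→Route 7 ($120k), Granite→Route 3 ($129k), Delta→Route 5 ($102k) — total 105+103+120+129+102 = $559k.
Row-greedy (each carrier in turn takes its best remaining route) gives $540k, worse by 19.
Swapping Ridgeline↔Delta (Ridgeline→Route 5 $47k, Delta→Route 7 $44k) loses 131.
Delta's own top route is Route 4 ($104k), but forcing Delta→Route 4 and reassigning the rest optimally gives only $504k — worse by 55.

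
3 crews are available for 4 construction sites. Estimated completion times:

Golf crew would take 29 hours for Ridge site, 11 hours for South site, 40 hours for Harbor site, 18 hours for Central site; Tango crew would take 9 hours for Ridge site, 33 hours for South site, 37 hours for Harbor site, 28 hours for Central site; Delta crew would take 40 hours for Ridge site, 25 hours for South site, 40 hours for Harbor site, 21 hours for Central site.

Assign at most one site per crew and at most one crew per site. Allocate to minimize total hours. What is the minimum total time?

Optimal: Golf crew→South site (11 hours), Tango crew→Ridge site (9 hours), Delta crew→Central site (21 hours) — total 11+9+21 = 41 hours.
Column-greedy (each site in turn goes to its cheapest remaining crew) gives 60 hours, worse by 19.
Next-best assignment: Golf crew→Central site, Tango crew→Ridge site, Delta crew→South site = 52 hours.

Min total: 41 hours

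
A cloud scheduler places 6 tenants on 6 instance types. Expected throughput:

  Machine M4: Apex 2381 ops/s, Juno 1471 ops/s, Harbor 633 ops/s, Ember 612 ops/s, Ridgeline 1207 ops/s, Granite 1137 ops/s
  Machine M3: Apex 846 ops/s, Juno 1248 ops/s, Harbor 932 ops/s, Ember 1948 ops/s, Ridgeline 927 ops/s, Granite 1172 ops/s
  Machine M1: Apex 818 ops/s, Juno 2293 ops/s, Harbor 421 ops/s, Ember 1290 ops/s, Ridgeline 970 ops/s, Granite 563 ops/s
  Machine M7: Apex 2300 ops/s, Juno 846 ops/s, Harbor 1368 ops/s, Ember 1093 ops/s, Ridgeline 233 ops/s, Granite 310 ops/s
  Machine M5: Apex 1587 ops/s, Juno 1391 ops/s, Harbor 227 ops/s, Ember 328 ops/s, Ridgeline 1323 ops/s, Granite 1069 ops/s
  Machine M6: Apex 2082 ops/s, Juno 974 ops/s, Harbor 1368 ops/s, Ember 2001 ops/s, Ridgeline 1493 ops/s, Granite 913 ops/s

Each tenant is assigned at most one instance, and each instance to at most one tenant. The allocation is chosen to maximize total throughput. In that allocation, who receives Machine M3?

Optimal: Apex→Machine M4 (2381 ops/s), Juno→Machine M1 (2293 ops/s), Harbor→Machine M7 (1368 ops/s), Ember→Machine M3 (1948 ops/s), Ridgeline→Machine M6 (1493 ops/s), Granite→Machine M5 (1069 ops/s) — total 2381+2293+1368+1948+1493+1069 = 10552 ops/s.
Column-greedy (each instance in turn goes to its best remaining tenant) gives 10226 ops/s, worse by 326.
Next-best assignment: Apex→Machine M4, Juno→Machine M1, Harbor→Machine M7, Ember→Machine M6, Ridgeline→Machine M5, Granite→Machine M3 = 10538 ops/s.
Swapping Ember↔Ridgeline (Ember→Machine M6 2001 ops/s, Ridgeline→Machine M3 927 ops/s) loses 513.
No other one-to-one assignment exceeds 10552 ops/s.
Ember's own top instance is Machine M6 (2001 ops/s), but forcing Ember→Machine M6 and reassigning the rest optimally gives only 10538 ops/s — worse by 14.

Ember receives Machine M3.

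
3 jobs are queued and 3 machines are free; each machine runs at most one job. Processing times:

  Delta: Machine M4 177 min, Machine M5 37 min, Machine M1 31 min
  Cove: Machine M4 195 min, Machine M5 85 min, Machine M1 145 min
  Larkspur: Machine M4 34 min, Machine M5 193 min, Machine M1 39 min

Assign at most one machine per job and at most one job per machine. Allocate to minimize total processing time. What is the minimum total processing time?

Optimal: Delta→Machine M1 (31 min), Cove→Machine M5 (85 min), Larkspur→Machine M4 (34 min) — total 31+85+34 = 150 min.
Column-greedy (each machine in turn goes to its cheapest remaining job) gives 216 min, worse by 66.
Swapping Cove↔Larkspur (Cove→Machine M4 195 min, Larkspur→Machine M5 193 min) adds 269.
Checked against all permutations: 150 min is optimal.

Min total: 150 min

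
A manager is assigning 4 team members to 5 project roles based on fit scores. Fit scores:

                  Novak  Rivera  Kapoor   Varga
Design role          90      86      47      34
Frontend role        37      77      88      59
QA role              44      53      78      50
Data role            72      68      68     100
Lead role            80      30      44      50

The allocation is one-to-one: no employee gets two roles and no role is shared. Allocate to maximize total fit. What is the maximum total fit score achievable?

Maximum total: 354 pts

Optimal: Novak→Lead role (80 pts), Rivera→Design role (86 pts), Kapoor→Frontend role (88 pts), Varga→Data role (100 pts) — total 80+86+88+100 = 354 pts.
Row-greedy (each employee in turn takes its best remaining role) gives 345 pts, worse by 9.
Swapping Varga↔Rivera (Varga→Design role 34 pts, Rivera→Data role 68 pts) loses 84.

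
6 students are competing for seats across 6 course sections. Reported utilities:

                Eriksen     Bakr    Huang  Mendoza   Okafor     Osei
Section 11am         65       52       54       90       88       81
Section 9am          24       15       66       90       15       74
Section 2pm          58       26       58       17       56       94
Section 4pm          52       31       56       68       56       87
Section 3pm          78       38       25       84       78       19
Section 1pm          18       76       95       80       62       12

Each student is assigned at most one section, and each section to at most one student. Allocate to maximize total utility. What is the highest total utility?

Max total: 482 points

This is the linear assignment problem.
Optimal: Eriksen→Section 3pm (78 points), Bakr→Section 1pm (76 points), Huang→Section 4pm (56 points), Mendoza→Section 9am (90 points), Okafor→Section 11am (88 points), Osei→Section 2pm (94 points) — total 78+76+56+90+88+94 = 482 points.
Column-greedy (each section in turn goes to its best remaining student) gives 432 points, worse by 50.
Next-best assignment: Eriksen→Section 3pm, Bakr→Section 1pm, Huang→Section 2pm, Mendoza→Section 9am, Okafor→Section 11am, Osei→Section 4pm = 477 points.
Swapping Bakr↔Huang (Bakr→Section 4pm 31 points, Huang→Section 1pm 95 points) loses 6.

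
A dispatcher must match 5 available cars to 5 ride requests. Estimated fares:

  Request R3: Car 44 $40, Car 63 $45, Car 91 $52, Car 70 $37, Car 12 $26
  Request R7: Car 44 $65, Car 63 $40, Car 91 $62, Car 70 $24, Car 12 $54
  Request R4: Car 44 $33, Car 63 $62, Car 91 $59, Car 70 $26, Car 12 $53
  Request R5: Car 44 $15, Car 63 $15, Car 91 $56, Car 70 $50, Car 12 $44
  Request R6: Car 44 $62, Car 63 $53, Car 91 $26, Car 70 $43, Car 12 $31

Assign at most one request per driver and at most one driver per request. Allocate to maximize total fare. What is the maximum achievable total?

Treat this as an assignment problem: match each driver to one request.
Optimal: Car 44→Request R6 ($62), Car 63→Request R4 ($62), Car 91→Request R3 ($52), Car 70→Request R5 ($50), Car 12→Request R7 ($54) — total 62+62+52+50+54 = $280.
Max-entry greedy (repeatedly take the single best remaining cell) gives $252, worse by 28.
Next-best assignment: Car 44→Request R7, Car 63→Request R6, Car 91→Request R3, Car 70→Request R5, Car 12→Request R4 = $273.

Max total: $280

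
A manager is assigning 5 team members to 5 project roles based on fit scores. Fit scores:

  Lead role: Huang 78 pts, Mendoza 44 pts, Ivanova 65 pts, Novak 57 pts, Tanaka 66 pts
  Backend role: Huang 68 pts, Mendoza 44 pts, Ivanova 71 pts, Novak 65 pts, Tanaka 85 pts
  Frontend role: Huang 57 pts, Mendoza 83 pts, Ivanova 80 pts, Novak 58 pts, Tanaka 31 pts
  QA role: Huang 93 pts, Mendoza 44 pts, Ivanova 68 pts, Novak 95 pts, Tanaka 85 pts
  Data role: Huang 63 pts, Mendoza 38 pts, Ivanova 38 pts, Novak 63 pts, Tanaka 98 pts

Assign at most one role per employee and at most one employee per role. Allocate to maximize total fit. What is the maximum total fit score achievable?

Optimal: Huang→Lead role (78 pts), Mendoza→Frontend role (83 pts), Ivanova→Backend role (71 pts), Novak→QA role (95 pts), Tanaka→Data role (98 pts) — total 78+83+71+95+98 = 425 pts.
Row-greedy (each employee in turn takes its best remaining role) gives 376 pts, worse by 49.
Next-best assignment: Huang→Backend role, Mendoza→Frontend role, Ivanova→Lead role, Novak→QA role, Tanaka→Data role = 409 pts.
Every other assignment is strictly worse.

Maximum total: 425 pts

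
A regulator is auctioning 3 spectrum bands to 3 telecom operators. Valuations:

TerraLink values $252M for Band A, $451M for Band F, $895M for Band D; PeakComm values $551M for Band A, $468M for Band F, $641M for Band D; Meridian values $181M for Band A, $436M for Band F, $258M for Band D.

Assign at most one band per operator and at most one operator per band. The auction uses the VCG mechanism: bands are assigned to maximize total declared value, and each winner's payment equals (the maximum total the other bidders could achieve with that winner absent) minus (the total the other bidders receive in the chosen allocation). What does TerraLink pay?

Efficient allocation: TerraLink→Band D ($895M), PeakComm→Band A ($551M), Meridian→Band F ($436M); total welfare W = $1882M.
TerraLink receives Band D at value $895M, so the others get W − 895 = $987M.
Without TerraLink: best allocation of the remaining 2 bidders over all 3 bands is PeakComm→Band D ($641M), Meridian→Band F ($436M), total $1077M.
VCG payment = (others' best without TerraLink) − (others' welfare with TerraLink) = 1077 − 987 = $90M.

TerraLink pays $90M.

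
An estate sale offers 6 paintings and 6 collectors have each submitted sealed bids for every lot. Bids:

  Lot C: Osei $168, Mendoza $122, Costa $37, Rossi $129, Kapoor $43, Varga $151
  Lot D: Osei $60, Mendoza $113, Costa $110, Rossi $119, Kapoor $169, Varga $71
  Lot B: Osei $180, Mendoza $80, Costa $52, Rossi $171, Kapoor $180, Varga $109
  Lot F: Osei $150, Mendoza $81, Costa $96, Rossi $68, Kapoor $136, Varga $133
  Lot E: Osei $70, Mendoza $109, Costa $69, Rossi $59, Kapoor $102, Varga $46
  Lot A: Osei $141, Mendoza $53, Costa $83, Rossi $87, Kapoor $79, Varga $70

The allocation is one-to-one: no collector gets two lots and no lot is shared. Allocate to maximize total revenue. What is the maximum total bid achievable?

This is a one-to-one assignment (maximum-weight bipartite matching).
Optimal: Osei→Lot A ($141), Mendoza→Lot E ($109), Costa→Lot F ($96), Rossi→Lot B ($171), Kapoor→Lot D ($169), Varga→Lot C ($151) — total 141+109+96+171+169+151 = $837.
Row-greedy (each collector in turn takes its best remaining lot) gives $681, worse by 156.
Next-best assignment: Osei→Lot C, Mendoza→Lot E, Costa→Lot A, Rossi→Lot B, Kapoor→Lot D, Varga→Lot F = $833.
No other one-to-one assignment exceeds $837.

Max total: $837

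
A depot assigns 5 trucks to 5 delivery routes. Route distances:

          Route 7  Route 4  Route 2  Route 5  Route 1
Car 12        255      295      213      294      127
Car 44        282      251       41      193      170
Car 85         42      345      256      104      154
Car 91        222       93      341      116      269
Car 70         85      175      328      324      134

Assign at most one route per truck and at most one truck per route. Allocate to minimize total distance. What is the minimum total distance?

Optimal: Car 12→Route 1 (127 km), Car 44→Route 2 (41 km), Car 85→Route 5 (104 km), Car 91→Route 4 (93 km), Car 70→Route 7 (85 km) — total 127+41+104+93+85 = 450 km.
Row-greedy (each truck in turn takes its cheapest remaining route) gives 627 km, worse by 177.
Swapping Car 91↔Car 85 (Car 91→Route 5 116 km, Car 85→Route 4 345 km) adds 264.

Minimum total: 450 km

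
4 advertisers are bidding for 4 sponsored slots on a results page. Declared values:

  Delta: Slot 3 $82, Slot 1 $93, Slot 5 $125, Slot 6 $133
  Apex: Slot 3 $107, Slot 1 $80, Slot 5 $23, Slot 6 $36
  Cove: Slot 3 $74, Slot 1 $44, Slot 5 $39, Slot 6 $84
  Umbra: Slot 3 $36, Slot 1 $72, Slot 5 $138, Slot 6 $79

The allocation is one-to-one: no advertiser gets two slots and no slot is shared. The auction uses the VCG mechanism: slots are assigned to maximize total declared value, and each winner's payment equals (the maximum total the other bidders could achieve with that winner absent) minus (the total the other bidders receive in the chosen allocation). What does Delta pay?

Efficient allocation: Delta→Slot 6 ($133), Apex→Slot 1 ($80), Cove→Slot 3 ($74), Umbra→Slot 5 ($138); total welfare W = $425.
Delta receives Slot 6 at value $133, so the others get W − 133 = $292.
Without Delta: best allocation of the remaining 3 bidders over all 4 slots is Apex→Slot 3 ($107), Cove→Slot 6 ($84), Umbra→Slot 5 ($138), total $329.
VCG payment = (others' best without Delta) − (others' welfare with Delta) = 329 − 292 = $37.

Delta pays $37.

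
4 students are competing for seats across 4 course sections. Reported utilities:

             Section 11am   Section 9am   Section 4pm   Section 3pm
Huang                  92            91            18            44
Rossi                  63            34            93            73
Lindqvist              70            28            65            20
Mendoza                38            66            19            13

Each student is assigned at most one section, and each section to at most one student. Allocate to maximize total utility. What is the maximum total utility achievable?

This is a one-to-one assignment (maximum-weight bipartite matching).
Optimal: Huang→Section 11am (92 points), Rossi→Section 3pm (73 points), Lindqvist→Section 4pm (65 points), Mendoza→Section 9am (66 points) — total 92+73+65+66 = 296 points.
Row-greedy (each student in turn takes its best remaining section) gives 226 points, worse by 70.

Max total: 296 points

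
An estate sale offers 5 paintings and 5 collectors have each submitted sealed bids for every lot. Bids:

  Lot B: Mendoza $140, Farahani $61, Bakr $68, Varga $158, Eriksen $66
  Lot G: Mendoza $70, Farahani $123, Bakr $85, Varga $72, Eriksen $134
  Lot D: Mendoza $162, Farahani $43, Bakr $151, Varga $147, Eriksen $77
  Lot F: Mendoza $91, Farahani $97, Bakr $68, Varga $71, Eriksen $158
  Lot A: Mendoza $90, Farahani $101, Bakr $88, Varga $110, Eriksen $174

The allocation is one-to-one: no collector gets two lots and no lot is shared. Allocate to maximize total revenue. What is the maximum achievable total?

Treat this as an assignment problem: match each collector to one lot.
Optimal: Mendoza→Lot F ($91), Farahani→Lot G ($123), Bakr→Lot D ($151), Varga→Lot B ($158), Eriksen→Lot A ($174) — total 91+123+151+158+174 = $697.
Max-entry greedy (repeatedly take the single best remaining cell) gives $685, worse by 12.

Max total: $697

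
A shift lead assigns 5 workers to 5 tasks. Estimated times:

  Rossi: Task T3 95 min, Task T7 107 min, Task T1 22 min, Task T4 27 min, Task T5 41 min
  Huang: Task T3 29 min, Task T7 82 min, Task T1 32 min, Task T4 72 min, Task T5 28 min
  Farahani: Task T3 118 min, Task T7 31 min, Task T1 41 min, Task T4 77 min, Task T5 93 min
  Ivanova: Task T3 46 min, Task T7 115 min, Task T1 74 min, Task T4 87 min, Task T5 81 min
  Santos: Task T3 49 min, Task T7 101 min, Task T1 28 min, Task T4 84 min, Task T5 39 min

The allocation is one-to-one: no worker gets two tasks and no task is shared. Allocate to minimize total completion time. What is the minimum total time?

Minimum total: 160 min

This is a one-to-one assignment (minimum-cost bipartite matching).
Optimal: Rossi→Task T4 (27 min), Huang→Task T5 (28 min), Farahani→Task T7 (31 min), Ivanova→Task T3 (46 min), Santos→Task T1 (28 min) — total 27+28+31+46+28 = 160 min.
Min-entry greedy (repeatedly take the single cheapest remaining cell) gives 211 min, worse by 51.
Next-best assignment: Rossi→Task T4, Huang→Task T1, Farahani→Task T7, Ivanova→Task T3, Santos→Task T5 = 175 min.
Swapping Farahani↔Rossi (Farahani→Task T4 77 min, Rossi→Task T7 107 min) adds 126.
Every other assignment is strictly worse.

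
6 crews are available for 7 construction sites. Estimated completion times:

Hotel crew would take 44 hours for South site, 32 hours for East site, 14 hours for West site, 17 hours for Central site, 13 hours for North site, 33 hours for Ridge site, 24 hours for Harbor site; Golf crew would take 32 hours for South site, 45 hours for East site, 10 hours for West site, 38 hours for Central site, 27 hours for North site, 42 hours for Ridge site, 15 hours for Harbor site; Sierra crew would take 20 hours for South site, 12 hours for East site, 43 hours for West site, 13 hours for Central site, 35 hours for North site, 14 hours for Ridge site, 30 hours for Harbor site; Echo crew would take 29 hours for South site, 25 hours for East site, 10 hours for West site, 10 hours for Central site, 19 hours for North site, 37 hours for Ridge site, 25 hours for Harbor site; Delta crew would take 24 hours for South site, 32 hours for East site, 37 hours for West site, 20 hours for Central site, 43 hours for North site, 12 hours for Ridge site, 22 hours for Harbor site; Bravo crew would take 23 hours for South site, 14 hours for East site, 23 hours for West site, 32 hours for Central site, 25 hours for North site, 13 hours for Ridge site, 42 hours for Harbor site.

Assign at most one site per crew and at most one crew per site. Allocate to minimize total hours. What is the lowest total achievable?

Min total: 77 hours

Optimal: Hotel crew→North site (13 hours), Golf crew→Harbor site (15 hours), Sierra crew→Central site (13 hours), Echo crew→West site (10 hours), Delta crew→Ridge site (12 hours), Bravo crew→East site (14 hours) — total 13+15+13+10+12+14 = 77 hours.
Min-entry greedy (repeatedly take the single cheapest remaining cell) gives 80 hours, worse by 3.
Next-best assignment: Hotel crew→North site, Golf crew→West site, Sierra crew→South site, Echo crew→Central site, Delta crew→Ridge site, Bravo crew→East site = 79 hours.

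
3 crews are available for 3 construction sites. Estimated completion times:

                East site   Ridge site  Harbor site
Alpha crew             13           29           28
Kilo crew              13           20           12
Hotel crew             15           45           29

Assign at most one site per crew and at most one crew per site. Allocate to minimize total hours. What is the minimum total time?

Optimal: Alpha crew→Ridge site (29 hours), Kilo crew→Harbor site (12 hours), Hotel crew→East site (15 hours) — total 29+12+15 = 56 hours.
Row-greedy (each crew in turn takes its cheapest remaining site) gives 70 hours, worse by 14.
Next-best assignment: Alpha crew→East site, Kilo crew→Ridge site, Hotel crew→Harbor site = 62 hours.
Swapping Kilo crew↔Hotel crew (Kilo crew→East site 13 hours, Hotel crew→Harbor site 29 hours) adds 15.

Minimum total: 56 hours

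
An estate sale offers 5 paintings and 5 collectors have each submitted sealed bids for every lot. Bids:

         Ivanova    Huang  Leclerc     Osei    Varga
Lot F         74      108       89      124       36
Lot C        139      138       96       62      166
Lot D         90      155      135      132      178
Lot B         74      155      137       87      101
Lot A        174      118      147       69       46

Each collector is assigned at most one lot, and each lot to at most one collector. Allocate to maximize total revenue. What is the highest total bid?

Max total: $756

Optimal: Ivanova→Lot A ($174), Huang→Lot D ($155), Leclerc→Lot B ($137), Osei→Lot F ($124), Varga→Lot C ($166) — total 174+155+137+124+166 = $756.
Max-entry greedy (repeatedly take the single best remaining cell) gives $727, worse by 29.
Next-best assignment: Ivanova→Lot A, Huang→Lot B, Leclerc→Lot D, Osei→Lot F, Varga→Lot C = $754.
Checked against all permutations: $756 is optimal.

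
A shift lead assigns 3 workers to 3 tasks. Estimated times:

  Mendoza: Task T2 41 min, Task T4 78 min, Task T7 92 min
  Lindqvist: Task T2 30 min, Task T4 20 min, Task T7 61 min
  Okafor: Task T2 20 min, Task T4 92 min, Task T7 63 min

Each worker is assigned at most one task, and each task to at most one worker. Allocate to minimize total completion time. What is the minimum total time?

Minimum total: 124 min

Optimal: Mendoza→Task T2 (41 min), Lindqvist→Task T4 (20 min), Okafor→Task T7 (63 min) — total 41+20+63 = 124 min.
Min-entry greedy (repeatedly take the single cheapest remaining cell) gives 132 min, worse by 8.
Next-best assignment: Mendoza→Task T7, Lindqvist→Task T4, Okafor→Task T2 = 132 min.
Swapping Lindqvist↔Okafor (Lindqvist→Task T7 61 min, Okafor→Task T4 92 min) adds 70.
Checked against all permutations: 124 min is optimal.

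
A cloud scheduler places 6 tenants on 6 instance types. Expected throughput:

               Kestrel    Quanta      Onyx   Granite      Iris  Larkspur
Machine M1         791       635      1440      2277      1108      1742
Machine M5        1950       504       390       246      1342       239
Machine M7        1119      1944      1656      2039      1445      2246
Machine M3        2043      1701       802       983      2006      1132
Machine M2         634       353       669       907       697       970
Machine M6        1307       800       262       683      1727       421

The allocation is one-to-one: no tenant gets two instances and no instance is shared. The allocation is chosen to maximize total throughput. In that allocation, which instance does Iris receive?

Iris receives Machine M6.

Optimal: Kestrel→Machine M5 (1950 ops/s), Quanta→Machine M3 (1701 ops/s), Onyx→Machine M2 (669 ops/s), Granite→Machine M1 (2277 ops/s), Iris→Machine M6 (1727 ops/s), Larkspur→Machine M7 (2246 ops/s) — total 1950+1701+669+2277+1727+2246 = 10570 ops/s.
Iris's own top instance is Machine M3 (2006 ops/s), but forcing Iris→Machine M3 and reassigning the rest optimally gives only 9948 ops/s — worse by 622.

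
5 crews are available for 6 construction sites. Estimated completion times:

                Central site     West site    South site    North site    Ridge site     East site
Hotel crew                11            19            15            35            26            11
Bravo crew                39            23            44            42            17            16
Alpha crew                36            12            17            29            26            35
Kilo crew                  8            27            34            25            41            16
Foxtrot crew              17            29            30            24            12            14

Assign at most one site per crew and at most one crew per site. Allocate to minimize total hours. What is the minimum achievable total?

Minimum total: 63 hours

This is the linear assignment problem.
Optimal: Hotel crew→South site (15 hours), Bravo crew→East site (16 hours), Alpha crew→West site (12 hours), Kilo crew→Central site (8 hours), Foxtrot crew→Ridge site (12 hours) — total 15+16+12+8+12 = 63 hours.
Row-greedy (each crew in turn takes its cheapest remaining site) gives 76 hours, worse by 13.
Swapping Hotel crew↔Bravo crew (Hotel crew→East site 11 hours, Bravo crew→South site 44 hours) adds 24.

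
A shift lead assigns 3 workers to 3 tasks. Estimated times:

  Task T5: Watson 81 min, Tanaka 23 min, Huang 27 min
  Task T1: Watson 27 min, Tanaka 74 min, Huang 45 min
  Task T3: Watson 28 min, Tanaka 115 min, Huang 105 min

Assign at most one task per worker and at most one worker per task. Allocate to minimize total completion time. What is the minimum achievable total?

Optimal: Watson→Task T3 (28 min), Tanaka→Task T5 (23 min), Huang→Task T1 (45 min) — total 28+23+45 = 96 min.
Column-greedy (each task in turn goes to its cheapest remaining worker) gives 155 min, worse by 59.
Next-best assignment: Watson→Task T3, Tanaka→Task T1, Huang→Task T5 = 129 min.

Min total: 96 min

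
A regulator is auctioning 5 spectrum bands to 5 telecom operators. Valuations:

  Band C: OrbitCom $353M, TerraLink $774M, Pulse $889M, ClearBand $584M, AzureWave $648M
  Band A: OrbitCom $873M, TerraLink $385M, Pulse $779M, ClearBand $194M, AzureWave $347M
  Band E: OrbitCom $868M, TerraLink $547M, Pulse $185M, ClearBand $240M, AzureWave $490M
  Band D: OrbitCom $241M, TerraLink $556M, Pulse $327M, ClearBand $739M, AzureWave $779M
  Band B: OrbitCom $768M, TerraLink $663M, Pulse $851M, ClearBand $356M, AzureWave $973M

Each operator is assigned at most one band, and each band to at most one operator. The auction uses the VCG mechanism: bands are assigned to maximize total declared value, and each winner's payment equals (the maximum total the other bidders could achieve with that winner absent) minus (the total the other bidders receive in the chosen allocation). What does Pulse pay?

Pulse pays $5M.

Efficient allocation: OrbitCom→Band E ($868M), TerraLink→Band C ($774M), Pulse→Band A ($779M), ClearBand→Band D ($739M), AzureWave→Band B ($973M); total welfare W = $4133M.
Pulse receives Band A at value $779M, so the others get W − 779 = $3354M.
Without Pulse: best allocation of the remaining 4 bidders over all 5 bands is OrbitCom→Band A ($873M), TerraLink→Band C ($774M), ClearBand→Band D ($739M), AzureWave→Band B ($973M), total $3359M.
VCG payment = (others' best without Pulse) − (others' welfare with Pulse) = 3359 − 3354 = $5M.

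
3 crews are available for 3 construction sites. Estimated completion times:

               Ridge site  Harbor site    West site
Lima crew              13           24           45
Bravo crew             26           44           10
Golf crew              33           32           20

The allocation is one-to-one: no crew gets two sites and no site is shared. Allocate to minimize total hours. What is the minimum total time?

Min total: 55 hours

Optimal: Lima crew→Ridge site (13 hours), Bravo crew→West site (10 hours), Golf crew→Harbor site (32 hours) — total 13+10+32 = 55 hours.
Swapping Golf crew↔Lima crew (Golf crew→Ridge site 33 hours, Lima crew→Harbor site 24 hours) adds 12.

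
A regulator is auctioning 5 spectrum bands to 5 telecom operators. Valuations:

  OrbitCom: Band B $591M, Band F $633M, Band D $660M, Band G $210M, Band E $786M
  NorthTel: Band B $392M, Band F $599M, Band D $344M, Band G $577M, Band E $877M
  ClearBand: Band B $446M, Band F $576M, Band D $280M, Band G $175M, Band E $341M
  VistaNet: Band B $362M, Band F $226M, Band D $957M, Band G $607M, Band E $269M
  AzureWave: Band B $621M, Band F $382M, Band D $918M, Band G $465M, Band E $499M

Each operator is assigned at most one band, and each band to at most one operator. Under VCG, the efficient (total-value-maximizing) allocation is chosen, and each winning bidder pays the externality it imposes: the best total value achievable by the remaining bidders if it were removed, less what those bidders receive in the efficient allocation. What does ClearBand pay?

Efficient allocation: OrbitCom→Band B ($591M), NorthTel→Band E ($877M), ClearBand→Band F ($576M), VistaNet→Band G ($607M), AzureWave→Band D ($918M); total welfare W = $3569M.
ClearBand receives Band F at value $576M, so the others get W − 576 = $2993M.
Without ClearBand: best allocation of the remaining 4 bidders over all 5 bands is OrbitCom→Band F ($633M), NorthTel→Band E ($877M), VistaNet→Band D ($957M), AzureWave→Band B ($621M), total $3088M.
VCG payment = (others' best without ClearBand) − (others' welfare with ClearBand) = 3088 − 2993 = $95M.

ClearBand pays $95M.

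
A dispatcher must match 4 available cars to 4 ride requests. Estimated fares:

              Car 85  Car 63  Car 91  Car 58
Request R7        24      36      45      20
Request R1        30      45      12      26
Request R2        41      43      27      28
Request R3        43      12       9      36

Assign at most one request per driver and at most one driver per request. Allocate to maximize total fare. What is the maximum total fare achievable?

Optimal: Car 85→Request R2 ($41), Car 63→Request R1 ($45), Car 91→Request R7 ($45), Car 58→Request R3 ($36) — total 41+45+45+36 = $167.
Max-entry greedy (repeatedly take the single best remaining cell) gives $161, worse by 6.
Next-best assignment: Car 85→Request R3, Car 63→Request R1, Car 91→Request R7, Car 58→Request R2 = $161.
Swapping Car 91↔Car 63 (Car 91→Request R1 $12, Car 63→Request R7 $36) loses 42.
Every other assignment is strictly worse.

Maximum total: $167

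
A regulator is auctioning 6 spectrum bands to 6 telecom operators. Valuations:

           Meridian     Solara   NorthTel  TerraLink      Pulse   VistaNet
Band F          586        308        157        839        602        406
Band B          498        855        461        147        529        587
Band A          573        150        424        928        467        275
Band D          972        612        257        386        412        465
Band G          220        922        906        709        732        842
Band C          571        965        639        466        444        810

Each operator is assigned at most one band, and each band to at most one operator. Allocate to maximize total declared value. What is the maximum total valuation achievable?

Optimal: Meridian→Band D ($972M), Solara→Band B ($855M), NorthTel→Band G ($906M), TerraLink→Band A ($928M), Pulse→Band F ($602M), VistaNet→Band C ($810M) — total 972+855+906+928+602+810 = $5073M.
Row-greedy (each operator in turn takes its best remaining band) gives $4960M, worse by 113.
Next-best assignment: Meridian→Band D, Solara→Band C, NorthTel→Band G, TerraLink→Band A, Pulse→Band F, VistaNet→Band B = $4960M.
No other one-to-one assignment exceeds $5073M.

Max total: $5073M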